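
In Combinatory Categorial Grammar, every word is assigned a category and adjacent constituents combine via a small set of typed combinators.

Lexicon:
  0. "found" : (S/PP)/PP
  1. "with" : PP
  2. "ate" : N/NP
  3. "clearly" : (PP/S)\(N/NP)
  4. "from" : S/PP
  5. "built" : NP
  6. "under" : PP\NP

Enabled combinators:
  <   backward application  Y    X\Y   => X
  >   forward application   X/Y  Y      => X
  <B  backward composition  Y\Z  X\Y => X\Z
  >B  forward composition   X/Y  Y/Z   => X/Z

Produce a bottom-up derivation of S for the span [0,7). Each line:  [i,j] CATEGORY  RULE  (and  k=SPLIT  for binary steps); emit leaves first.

[0,1] (S/PP)/PP  lex  "found"
[1,2] PP  lex  "with"
[0,2] S/PP  >  k=1
[2,3] N/NP  lex  "ate"
[3,4] (PP/S)\(N/NP)  lex  "clearly"
[2,4] PP/S  <  k=3
[4,5] S/PP  lex  "from"
[5,6] NP  lex  "built"
[6,7] PP\NP  lex  "under"
[5,7] PP  <  k=6
[4,7] S  >  k=5
[2,7] PP  >  k=4
[0,7] S  >  k=2

[0,7] S   >
  [0,2] S/PP   >
    [0,1] "found" : (S/PP)/PP
    [1,2] "with" : PP
  [2,7] PP   >
    [2,4] PP/S   <
      [2,3] "ate" : N/NP
      [3,4] "clearly" : (PP/S)\(N/NP)
    [4,7] S   >
      [4,5] "from" : S/PP
      [5,7] PP   <
        [5,6] "built" : NP
        [6,7] "under" : PP\NP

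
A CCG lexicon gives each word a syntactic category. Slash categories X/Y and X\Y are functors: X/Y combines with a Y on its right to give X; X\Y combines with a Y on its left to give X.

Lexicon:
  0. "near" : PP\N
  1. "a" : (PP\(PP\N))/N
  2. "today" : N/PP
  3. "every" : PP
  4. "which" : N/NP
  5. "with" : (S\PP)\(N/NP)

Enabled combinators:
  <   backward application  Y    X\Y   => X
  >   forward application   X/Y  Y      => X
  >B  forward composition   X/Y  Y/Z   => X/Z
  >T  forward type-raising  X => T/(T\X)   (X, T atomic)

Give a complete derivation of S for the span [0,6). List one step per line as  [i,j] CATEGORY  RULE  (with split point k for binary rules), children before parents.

[0,1] PP\N  lex  "near"
[1,2] (PP\(PP\N))/N  lex  "a"
[2,3] N/PP  lex  "today"
[3,4] PP  lex  "every"
[2,4] N  >  k=3
[1,4] PP\(PP\N)  >  k=2
[0,4] PP  <  k=1
[4,5] N/NP  lex  "which"
[5,6] (S\PP)\(N/NP)  lex  "with"
[4,6] S\PP  <  k=5
[0,6] S  <  k=4

[0,6] S   <
  [0,4] PP   <
    [0,1] "near" : PP\N
    [1,4] PP\(PP\N)   >
      [1,2] "a" : (PP\(PP\N))/N
      [2,4] N   >
        [2,3] "today" : N/PP
        [3,4] "every" : PP
  [4,6] S\PP   <
    [4,5] "which" : N/NP
    [5,6] "with" : (S\PP)\(N/NP)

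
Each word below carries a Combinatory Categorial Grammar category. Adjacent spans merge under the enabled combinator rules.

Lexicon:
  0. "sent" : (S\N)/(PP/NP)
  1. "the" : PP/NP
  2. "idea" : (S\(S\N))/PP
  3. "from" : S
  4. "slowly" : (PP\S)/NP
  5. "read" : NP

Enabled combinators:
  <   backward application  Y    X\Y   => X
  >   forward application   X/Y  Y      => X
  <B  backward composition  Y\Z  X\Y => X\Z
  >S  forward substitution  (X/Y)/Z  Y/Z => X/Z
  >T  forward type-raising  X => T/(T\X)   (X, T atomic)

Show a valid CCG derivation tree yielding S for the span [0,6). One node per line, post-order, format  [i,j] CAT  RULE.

[0,6] S   <
  [0,2] S\N   >
    [0,1] "sent" : (S\N)/(PP/NP)
    [1,2] "the" : PP/NP
  [2,6] S\(S\N)   >
    [2,3] "idea" : (S\(S\N))/PP
    [3,6] PP   >
      [3,4] PP/(PP\S)   >T
        [3,4] "from" : S
      [4,6] PP\S   >
        [4,5] "slowly" : (PP\S)/NP
        [5,6] "read" : NP

[0,1] (S\N)/(PP/NP)  lex  "sent"
[1,2] PP/NP  lex  "the"
[0,2] S\N  >  k=1
[2,3] (S\(S\N))/PP  lex  "idea"
[3,4] S  lex  "from"
[3,4] PP/(PP\S)  >T
[4,5] (PP\S)/NP  lex  "slowly"
[5,6] NP  lex  "read"
[4,6] PP\S  >  k=5
[3,6] PP  >  k=4
[2,6] S\(S\N)  >  k=3
[0,6] S  <  k=2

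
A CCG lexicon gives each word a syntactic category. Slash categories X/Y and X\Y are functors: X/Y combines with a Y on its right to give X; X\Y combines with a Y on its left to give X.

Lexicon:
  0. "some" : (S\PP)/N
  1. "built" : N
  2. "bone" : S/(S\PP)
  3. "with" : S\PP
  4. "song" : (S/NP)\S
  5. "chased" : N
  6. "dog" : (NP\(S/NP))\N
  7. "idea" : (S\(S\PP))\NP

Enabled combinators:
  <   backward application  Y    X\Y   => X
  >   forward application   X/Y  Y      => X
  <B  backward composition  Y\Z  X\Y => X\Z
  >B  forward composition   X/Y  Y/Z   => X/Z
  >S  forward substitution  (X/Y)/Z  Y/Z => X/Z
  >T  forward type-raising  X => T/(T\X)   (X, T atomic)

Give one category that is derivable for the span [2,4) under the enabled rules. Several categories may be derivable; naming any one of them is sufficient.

S

[0,8] S   <
  [0,2] S\PP   >
    [0,1] "some" : (S\PP)/N
    [1,2] "built" : N
  [2,8] S\(S\PP)   <
    [2,7] NP   <
      [2,4] S   >
        [2,3] "bone" : S/(S\PP)
        [3,4] "with" : S\PP
      [4,7] NP\S   <B
        [4,5] "song" : (S/NP)\S
        [5,7] NP\(S/NP)   <
          [5,6] "chased" : N
          [6,7] "dog" : (NP\(S/NP))\N
    [7,8] "idea" : (S\(S\PP))\NP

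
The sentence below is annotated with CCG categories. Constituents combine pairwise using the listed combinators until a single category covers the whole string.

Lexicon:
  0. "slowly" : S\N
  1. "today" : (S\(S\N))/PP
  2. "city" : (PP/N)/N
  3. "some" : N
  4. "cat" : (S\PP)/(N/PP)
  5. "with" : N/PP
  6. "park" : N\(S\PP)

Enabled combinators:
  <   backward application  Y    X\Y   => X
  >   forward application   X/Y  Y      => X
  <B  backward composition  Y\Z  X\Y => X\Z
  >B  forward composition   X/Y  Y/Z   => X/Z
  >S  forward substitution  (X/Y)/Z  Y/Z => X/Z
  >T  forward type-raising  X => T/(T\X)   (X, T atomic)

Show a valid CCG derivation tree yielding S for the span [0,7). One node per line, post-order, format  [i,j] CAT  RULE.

[0,7] S   <
  [0,1] "slowly" : S\N
  [1,7] S\(S\N)   >
    [1,2] "today" : (S\(S\N))/PP
    [2,7] PP   >
      [2,4] PP/N   >
        [2,3] "city" : (PP/N)/N
        [3,4] "some" : N
      [4,7] N   <
        [4,6] S\PP   >
          [4,5] "cat" : (S\PP)/(N/PP)
          [5,6] "with" : N/PP
        [6,7] "park" : N\(S\PP)

[0,1] S\N  lex  "slowly"
[1,2] (S\(S\N))/PP  lex  "today"
[2,3] (PP/N)/N  lex  "city"
[3,4] N  lex  "some"
[2,4] PP/N  >  k=3
[4,5] (S\PP)/(N/PP)  lex  "cat"
[5,6] N/PP  lex  "with"
[4,6] S\PP  >  k=5
[6,7] N\(S\PP)  lex  "park"
[4,7] N  <  k=6
[2,7] PP  >  k=4
[1,7] S\(S\N)  >  k=2
[0,7] S  <  k=1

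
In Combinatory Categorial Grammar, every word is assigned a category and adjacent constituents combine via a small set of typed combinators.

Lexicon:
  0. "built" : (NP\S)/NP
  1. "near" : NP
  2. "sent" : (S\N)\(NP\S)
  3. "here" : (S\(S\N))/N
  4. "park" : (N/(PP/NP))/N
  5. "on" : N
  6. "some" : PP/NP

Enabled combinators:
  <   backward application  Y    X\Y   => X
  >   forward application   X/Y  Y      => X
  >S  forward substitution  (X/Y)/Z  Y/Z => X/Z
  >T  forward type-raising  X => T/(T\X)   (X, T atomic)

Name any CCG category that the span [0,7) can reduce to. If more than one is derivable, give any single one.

S

[0,7] S   <
  [0,3] S\N   <
    [0,2] NP\S   >
      [0,1] "built" : (NP\S)/NP
      [1,2] "near" : NP
    [2,3] "sent" : (S\N)\(NP\S)
  [3,7] S\(S\N)   >
    [3,4] "here" : (S\(S\N))/N
    [4,7] N   >
      [4,6] N/(PP/NP)   >
        [4,5] "park" : (N/(PP/NP))/N
        [5,6] "on" : N
      [6,7] "some" : PP/NP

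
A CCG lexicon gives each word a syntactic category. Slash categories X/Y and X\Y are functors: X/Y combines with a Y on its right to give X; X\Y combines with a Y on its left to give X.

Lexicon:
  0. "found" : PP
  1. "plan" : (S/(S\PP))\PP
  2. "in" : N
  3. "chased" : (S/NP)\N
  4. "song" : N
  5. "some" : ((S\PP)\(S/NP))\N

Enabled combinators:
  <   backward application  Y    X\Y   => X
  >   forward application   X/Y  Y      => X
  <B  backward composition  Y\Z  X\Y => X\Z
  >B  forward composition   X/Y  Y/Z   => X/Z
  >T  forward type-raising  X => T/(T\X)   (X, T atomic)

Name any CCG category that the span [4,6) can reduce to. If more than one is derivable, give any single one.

(S\PP)\(S/NP)

[0,6] S   >
  [0,2] S/(S\PP)   <
    [0,1] "found" : PP
    [1,2] "plan" : (S/(S\PP))\PP
  [2,6] S\PP   <
    [2,4] S/NP   <
      [2,3] "in" : N
      [3,4] "chased" : (S/NP)\N
    [4,6] (S\PP)\(S/NP)   <
      [4,5] "song" : N
      [5,6] "some" : ((S\PP)\(S/NP))\N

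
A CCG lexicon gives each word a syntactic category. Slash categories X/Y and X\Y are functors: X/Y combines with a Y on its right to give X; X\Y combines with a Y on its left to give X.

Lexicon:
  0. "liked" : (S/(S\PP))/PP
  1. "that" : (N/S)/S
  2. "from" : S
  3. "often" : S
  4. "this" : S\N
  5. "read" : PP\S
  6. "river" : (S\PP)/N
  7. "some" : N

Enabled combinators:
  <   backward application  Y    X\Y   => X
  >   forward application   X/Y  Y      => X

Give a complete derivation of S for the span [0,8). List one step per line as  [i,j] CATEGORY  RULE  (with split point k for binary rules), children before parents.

[0,1] (S/(S\PP))/PP  lex  "liked"
[1,2] (N/S)/S  lex  "that"
[2,3] S  lex  "from"
[1,3] N/S  >  k=2
[3,4] S  lex  "often"
[1,4] N  >  k=3
[4,5] S\N  lex  "this"
[1,5] S  <  k=4
[5,6] PP\S  lex  "read"
[1,6] PP  <  k=5
[0,6] S/(S\PP)  >  k=1
[6,7] (S\PP)/N  lex  "river"
[7,8] N  lex  "some"
[6,8] S\PP  >  k=7
[0,8] S  >  k=6

[0,8] S   >
  [0,6] S/(S\PP)   >
    [0,1] "liked" : (S/(S\PP))/PP
    [1,6] PP   <
      [1,5] S   <
        [1,4] N   >
          [1,3] N/S   >
            [1,2] "that" : (N/S)/S
            [2,3] "from" : S
          [3,4] "often" : S
        [4,5] "this" : S\N
      [5,6] "read" : PP\S
  [6,8] S\PP   >
    [6,7] "river" : (S\PP)/N
    [7,8] "some" : N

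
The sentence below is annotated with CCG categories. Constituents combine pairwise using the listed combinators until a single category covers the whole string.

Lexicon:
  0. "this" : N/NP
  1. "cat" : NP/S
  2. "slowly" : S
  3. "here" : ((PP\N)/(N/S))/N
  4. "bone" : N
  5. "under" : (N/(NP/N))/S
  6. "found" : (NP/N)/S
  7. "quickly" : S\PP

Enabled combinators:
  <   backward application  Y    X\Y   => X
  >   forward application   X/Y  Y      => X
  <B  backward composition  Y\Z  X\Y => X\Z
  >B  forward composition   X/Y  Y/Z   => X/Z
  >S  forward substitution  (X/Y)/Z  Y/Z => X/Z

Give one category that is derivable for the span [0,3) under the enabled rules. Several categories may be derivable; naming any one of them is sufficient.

[0,8] S   <
  [0,3] N   >
    [0,1] "this" : N/NP
    [1,3] NP   >
      [1,2] "cat" : NP/S
      [2,3] "slowly" : S
  [3,8] S\N   <B
    [3,7] PP\N   >
      [3,5] (PP\N)/(N/S)   >
        [3,4] "here" : ((PP\N)/(N/S))/N
        [4,5] "bone" : N
      [5,7] N/S   >S
        [5,6] "under" : (N/(NP/N))/S
        [6,7] "found" : (NP/N)/S
    [7,8] "quickly" : S\PP

N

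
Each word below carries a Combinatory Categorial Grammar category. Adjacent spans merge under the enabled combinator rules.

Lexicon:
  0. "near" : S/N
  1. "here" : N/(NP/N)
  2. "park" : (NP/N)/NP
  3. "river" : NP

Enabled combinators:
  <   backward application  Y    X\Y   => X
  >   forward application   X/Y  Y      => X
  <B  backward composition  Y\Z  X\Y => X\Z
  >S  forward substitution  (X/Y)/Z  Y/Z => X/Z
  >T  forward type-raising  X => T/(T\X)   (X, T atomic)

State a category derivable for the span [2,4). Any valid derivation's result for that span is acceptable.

[0,4] S   >
  [0,1] "near" : S/N
  [1,4] N   >
    [1,2] "here" : N/(NP/N)
    [2,4] NP/N   >
      [2,3] "park" : (NP/N)/NP
      [3,4] "river" : NP

NP/N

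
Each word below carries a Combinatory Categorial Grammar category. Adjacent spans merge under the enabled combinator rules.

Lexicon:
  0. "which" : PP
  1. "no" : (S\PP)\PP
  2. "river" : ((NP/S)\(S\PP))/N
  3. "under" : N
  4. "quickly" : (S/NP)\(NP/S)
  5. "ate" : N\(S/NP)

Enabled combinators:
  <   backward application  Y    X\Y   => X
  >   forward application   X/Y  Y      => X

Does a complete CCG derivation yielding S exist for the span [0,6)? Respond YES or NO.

PP (S\PP)\PP ((NP/S)\(S\PP))/N N (S/NP)\(NP/S) N\(S/NP)
CKY chart[0,6] = {N}; S ∉ chart

NO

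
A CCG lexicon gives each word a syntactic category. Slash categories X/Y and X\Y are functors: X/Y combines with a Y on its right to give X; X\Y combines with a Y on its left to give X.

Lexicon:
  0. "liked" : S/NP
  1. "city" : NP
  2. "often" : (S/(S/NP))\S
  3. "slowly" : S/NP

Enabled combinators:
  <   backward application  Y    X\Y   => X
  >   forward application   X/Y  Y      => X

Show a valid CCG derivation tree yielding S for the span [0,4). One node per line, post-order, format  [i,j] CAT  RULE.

[0,4] S   >
  [0,3] S/(S/NP)   <
    [0,2] S   >
      [0,1] "liked" : S/NP
      [1,2] "city" : NP
    [2,3] "often" : (S/(S/NP))\S
  [3,4] "slowly" : S/NP

[0,1] S/NP  lex  "liked"
[1,2] NP  lex  "city"
[0,2] S  >  k=1
[2,3] (S/(S/NP))\S  lex  "often"
[0,3] S/(S/NP)  <  k=2
[3,4] S/NP  lex  "slowly"
[0,4] S  >  k=3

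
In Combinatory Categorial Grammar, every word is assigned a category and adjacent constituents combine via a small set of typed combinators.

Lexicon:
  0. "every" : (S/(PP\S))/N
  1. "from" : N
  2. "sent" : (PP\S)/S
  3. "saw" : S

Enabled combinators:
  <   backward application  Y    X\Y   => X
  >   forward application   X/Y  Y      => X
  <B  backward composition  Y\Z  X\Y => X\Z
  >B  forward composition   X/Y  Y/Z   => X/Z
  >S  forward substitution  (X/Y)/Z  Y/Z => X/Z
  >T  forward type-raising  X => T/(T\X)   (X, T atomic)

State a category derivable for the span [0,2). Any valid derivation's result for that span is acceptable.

S/(PP\S)

[0,4] S   >
  [0,2] S/(PP\S)   >
    [0,1] "every" : (S/(PP\S))/N
    [1,2] "from" : N
  [2,4] PP\S   >
    [2,3] "sent" : (PP\S)/S
    [3,4] "saw" : S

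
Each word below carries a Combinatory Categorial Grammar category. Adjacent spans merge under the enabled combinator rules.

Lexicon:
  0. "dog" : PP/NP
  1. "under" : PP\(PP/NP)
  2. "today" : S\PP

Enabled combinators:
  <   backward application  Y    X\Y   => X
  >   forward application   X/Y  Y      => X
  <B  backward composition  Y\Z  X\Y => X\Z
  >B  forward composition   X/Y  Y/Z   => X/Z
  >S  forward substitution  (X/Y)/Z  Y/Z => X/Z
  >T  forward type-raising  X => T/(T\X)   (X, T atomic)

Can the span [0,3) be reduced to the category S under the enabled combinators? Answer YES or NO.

YES

[0,3] S   <
  [0,2] PP   <
    [0,1] "dog" : PP/NP
    [1,2] "under" : PP\(PP/NP)
  [2,3] "today" : S\PP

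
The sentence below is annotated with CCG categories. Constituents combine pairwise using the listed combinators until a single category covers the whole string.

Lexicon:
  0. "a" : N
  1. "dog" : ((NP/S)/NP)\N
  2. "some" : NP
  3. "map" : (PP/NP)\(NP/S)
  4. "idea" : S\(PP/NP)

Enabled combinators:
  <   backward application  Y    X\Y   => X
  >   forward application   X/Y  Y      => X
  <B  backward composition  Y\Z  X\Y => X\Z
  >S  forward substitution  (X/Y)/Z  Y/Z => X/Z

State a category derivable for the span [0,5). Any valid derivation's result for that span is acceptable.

[0,5] S   <
  [0,4] PP/NP   <
    [0,3] NP/S   >
      [0,2] (NP/S)/NP   <
        [0,1] "a" : N
        [1,2] "dog" : ((NP/S)/NP)\N
      [2,3] "some" : NP
    [3,4] "map" : (PP/NP)\(NP/S)
  [4,5] "idea" : S\(PP/NP)

S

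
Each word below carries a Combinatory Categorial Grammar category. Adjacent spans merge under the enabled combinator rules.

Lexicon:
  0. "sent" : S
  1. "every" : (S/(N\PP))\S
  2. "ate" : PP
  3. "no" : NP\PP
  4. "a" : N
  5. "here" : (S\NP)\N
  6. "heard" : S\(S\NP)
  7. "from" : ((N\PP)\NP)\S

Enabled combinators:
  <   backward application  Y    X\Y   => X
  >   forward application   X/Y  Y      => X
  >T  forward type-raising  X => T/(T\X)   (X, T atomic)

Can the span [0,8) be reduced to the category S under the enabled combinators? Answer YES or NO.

YES

[0,8] S   >
  [0,2] S/(N\PP)   <
    [0,1] "sent" : S
    [1,2] "every" : (S/(N\PP))\S
  [2,8] N\PP   <
    [2,4] NP   >
      [2,3] NP/(NP\PP)   >T
        [2,3] "ate" : PP
      [3,4] "no" : NP\PP
    [4,8] (N\PP)\NP   <
      [4,7] S   <
        [4,6] S\NP   <
          [4,5] "a" : N
          [5,6] "here" : (S\NP)\N
        [6,7] "heard" : S\(S\NP)
      [7,8] "from" : ((N\PP)\NP)\S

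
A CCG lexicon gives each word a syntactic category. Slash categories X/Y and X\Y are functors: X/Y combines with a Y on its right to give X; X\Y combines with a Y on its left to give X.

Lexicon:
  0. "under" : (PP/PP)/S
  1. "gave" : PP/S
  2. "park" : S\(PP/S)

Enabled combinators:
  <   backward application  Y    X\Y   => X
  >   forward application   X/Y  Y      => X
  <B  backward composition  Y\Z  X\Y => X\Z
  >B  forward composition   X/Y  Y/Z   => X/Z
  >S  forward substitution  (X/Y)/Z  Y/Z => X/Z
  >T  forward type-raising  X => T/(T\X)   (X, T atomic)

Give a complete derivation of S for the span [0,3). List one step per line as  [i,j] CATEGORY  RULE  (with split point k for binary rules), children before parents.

[0,3] S   <
  [0,2] PP/S   >S
    [0,1] "under" : (PP/PP)/S
    [1,2] "gave" : PP/S
  [2,3] "park" : S\(PP/S)

[0,1] (PP/PP)/S  lex  "under"
[1,2] PP/S  lex  "gave"
[0,2] PP/S  >S  k=1
[2,3] S\(PP/S)  lex  "park"
[0,3] S  <  k=2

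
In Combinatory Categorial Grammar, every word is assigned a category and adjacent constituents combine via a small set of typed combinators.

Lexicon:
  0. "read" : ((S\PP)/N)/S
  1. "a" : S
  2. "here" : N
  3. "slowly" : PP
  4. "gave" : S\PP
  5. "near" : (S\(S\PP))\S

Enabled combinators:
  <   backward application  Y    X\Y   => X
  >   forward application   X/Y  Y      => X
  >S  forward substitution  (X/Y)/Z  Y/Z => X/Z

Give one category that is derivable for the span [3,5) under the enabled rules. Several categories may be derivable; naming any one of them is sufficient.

[0,6] S   <
  [0,3] S\PP   >
    [0,2] (S\PP)/N   >
      [0,1] "read" : ((S\PP)/N)/S
      [1,2] "a" : S
    [2,3] "here" : N
  [3,6] S\(S\PP)   <
    [3,5] S   <
      [3,4] "slowly" : PP
      [4,5] "gave" : S\PP
    [5,6] "near" : (S\(S\PP))\S

S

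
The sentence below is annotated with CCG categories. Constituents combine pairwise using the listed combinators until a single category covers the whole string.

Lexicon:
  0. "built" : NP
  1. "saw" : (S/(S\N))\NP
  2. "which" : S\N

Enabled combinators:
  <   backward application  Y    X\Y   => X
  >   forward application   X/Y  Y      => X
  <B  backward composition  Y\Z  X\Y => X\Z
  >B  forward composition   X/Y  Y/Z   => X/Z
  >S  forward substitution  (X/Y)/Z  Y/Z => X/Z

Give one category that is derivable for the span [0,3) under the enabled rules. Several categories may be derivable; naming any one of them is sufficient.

[0,3] S   >
  [0,2] S/(S\N)   <
    [0,1] "built" : NP
    [1,2] "saw" : (S/(S\N))\NP
  [2,3] "which" : S\N

S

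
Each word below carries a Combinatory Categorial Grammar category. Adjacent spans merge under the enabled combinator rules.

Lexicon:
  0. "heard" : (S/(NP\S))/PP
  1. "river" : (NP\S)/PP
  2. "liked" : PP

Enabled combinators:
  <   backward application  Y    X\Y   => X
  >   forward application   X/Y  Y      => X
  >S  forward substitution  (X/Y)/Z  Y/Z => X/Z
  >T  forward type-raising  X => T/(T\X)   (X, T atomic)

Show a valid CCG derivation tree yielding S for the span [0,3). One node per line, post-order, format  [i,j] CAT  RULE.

[0,3] S   >
  [0,2] S/PP   >S
    [0,1] "heard" : (S/(NP\S))/PP
    [1,2] "river" : (NP\S)/PP
  [2,3] "liked" : PP

[0,1] (S/(NP\S))/PP  lex  "heard"
[1,2] (NP\S)/PP  lex  "river"
[0,2] S/PP  >S  k=1
[2,3] PP  lex  "liked"
[0,3] S  >  k=2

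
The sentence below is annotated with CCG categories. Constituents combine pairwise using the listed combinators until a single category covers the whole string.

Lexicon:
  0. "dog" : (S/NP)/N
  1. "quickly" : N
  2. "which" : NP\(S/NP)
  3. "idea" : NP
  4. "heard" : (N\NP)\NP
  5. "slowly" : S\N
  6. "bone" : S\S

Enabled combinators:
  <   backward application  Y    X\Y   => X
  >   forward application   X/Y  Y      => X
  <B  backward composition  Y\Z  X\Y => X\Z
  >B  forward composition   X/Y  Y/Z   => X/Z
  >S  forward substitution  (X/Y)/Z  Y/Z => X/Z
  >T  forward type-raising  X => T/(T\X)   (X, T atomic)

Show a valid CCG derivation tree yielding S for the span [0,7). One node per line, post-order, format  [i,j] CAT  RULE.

[0,7] S   <
  [0,5] N   <
    [0,3] NP   <
      [0,2] S/NP   >
        [0,1] "dog" : (S/NP)/N
        [1,2] "quickly" : N
      [2,3] "which" : NP\(S/NP)
    [3,5] N\NP   <
      [3,4] "idea" : NP
      [4,5] "heard" : (N\NP)\NP
  [5,7] S\N   <B
    [5,6] "slowly" : S\N
    [6,7] "bone" : S\S

[0,1] (S/NP)/N  lex  "dog"
[1,2] N  lex  "quickly"
[0,2] S/NP  >  k=1
[2,3] NP\(S/NP)  lex  "which"
[0,3] NP  <  k=2
[3,4] NP  lex  "idea"
[4,5] (N\NP)\NP  lex  "heard"
[3,5] N\NP  <  k=4
[0,5] N  <  k=3
[5,6] S\N  lex  "slowly"
[6,7] S\S  lex  "bone"
[5,7] S\N  <B  k=6
[0,7] S  <  k=5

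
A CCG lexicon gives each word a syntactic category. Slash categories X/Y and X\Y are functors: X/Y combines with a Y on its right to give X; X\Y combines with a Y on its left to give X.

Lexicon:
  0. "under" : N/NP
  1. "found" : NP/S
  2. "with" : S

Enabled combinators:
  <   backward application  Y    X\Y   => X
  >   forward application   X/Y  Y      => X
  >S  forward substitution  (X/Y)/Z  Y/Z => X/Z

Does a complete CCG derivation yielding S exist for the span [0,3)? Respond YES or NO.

NO

N/NP NP/S S
CKY chart[0,3] = {N}; S ∉ chart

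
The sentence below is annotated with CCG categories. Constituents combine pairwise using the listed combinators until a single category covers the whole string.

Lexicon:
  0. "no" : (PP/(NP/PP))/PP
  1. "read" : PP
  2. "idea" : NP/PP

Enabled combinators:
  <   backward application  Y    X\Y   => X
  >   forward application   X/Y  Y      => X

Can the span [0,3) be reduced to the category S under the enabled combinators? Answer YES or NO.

NO

(PP/(NP/PP))/PP PP NP/PP
CKY chart[0,3] = {PP}; S ∉ chart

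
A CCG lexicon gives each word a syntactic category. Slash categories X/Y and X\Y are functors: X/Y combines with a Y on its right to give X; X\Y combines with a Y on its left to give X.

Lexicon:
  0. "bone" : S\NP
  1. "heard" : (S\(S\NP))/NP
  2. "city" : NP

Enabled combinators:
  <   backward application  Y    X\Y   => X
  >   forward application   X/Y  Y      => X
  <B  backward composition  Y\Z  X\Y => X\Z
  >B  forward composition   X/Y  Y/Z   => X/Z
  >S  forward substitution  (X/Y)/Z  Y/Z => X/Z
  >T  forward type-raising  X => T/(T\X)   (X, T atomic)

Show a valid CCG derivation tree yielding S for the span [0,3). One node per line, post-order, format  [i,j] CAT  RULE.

[0,3] S   <
  [0,1] "bone" : S\NP
  [1,3] S\(S\NP)   >
    [1,2] "heard" : (S\(S\NP))/NP
    [2,3] "city" : NP

[0,1] S\NP  lex  "bone"
[1,2] (S\(S\NP))/NP  lex  "heard"
[2,3] NP  lex  "city"
[1,3] S\(S\NP)  >  k=2
[0,3] S  <  k=1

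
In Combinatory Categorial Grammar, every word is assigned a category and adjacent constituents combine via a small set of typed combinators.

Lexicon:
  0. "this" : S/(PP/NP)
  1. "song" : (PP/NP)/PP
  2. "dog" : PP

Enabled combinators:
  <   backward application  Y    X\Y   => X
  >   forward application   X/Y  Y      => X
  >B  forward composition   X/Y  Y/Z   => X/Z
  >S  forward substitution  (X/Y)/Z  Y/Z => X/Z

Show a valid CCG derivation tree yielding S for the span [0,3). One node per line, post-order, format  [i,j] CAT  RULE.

[0,3] S   >
  [0,1] "this" : S/(PP/NP)
  [1,3] PP/NP   >
    [1,2] "song" : (PP/NP)/PP
    [2,3] "dog" : PP

[0,1] S/(PP/NP)  lex  "this"
[1,2] (PP/NP)/PP  lex  "song"
[2,3] PP  lex  "dog"
[1,3] PP/NP  >  k=2
[0,3] S  >  k=1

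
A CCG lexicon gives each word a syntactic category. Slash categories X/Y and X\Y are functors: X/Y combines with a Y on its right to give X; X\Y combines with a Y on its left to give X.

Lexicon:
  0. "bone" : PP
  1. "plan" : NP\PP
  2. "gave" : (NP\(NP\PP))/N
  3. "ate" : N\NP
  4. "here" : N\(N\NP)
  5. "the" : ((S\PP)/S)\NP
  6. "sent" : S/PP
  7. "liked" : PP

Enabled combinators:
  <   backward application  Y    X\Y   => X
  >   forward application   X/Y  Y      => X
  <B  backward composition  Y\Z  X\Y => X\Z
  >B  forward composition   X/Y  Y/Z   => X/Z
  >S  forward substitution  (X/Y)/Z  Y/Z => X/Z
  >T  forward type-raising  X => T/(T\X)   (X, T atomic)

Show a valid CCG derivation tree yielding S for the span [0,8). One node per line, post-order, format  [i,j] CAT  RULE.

[0,8] S   <
  [0,1] "bone" : PP
  [1,8] S\PP   >
    [1,6] (S\PP)/S   <
      [1,5] NP   <
        [1,2] "plan" : NP\PP
        [2,5] NP\(NP\PP)   >
          [2,3] "gave" : (NP\(NP\PP))/N
          [3,5] N   <
            [3,4] "ate" : N\NP
            [4,5] "here" : N\(N\NP)
      [5,6] "the" : ((S\PP)/S)\NP
    [6,8] S   >
      [6,7] "sent" : S/PP
      [7,8] "liked" : PP

[0,1] PP  lex  "bone"
[1,2] NP\PP  lex  "plan"
[2,3] (NP\(NP\PP))/N  lex  "gave"
[3,4] N\NP  lex  "ate"
[4,5] N\(N\NP)  lex  "here"
[3,5] N  <  k=4
[2,5] NP\(NP\PP)  >  k=3
[1,5] NP  <  k=2
[5,6] ((S\PP)/S)\NP  lex  "the"
[1,6] (S\PP)/S  <  k=5
[6,7] S/PP  lex  "sent"
[7,8] PP  lex  "liked"
[6,8] S  >  k=7
[1,8] S\PP  >  k=6
[0,8] S  <  k=1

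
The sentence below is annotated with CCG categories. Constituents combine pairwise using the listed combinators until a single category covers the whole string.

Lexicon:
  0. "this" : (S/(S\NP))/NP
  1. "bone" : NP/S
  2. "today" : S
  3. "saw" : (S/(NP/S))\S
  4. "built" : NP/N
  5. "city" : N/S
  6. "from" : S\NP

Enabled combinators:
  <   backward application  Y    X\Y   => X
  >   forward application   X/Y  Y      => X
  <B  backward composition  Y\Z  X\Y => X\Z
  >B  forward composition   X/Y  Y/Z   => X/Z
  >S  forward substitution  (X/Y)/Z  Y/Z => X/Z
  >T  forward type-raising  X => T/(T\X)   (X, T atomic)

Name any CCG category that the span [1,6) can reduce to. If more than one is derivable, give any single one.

[0,7] S   >
  [0,6] S/(S\NP)   >
    [0,1] "this" : (S/(S\NP))/NP
    [1,6] NP   >
      [1,2] "bone" : NP/S
      [2,6] S   >
        [2,4] S/(NP/S)   <
          [2,3] "today" : S
          [3,4] "saw" : (S/(NP/S))\S
        [4,6] NP/S   >B
          [4,5] "built" : NP/N
          [5,6] "city" : N/S
  [6,7] "from" : S\NP

NP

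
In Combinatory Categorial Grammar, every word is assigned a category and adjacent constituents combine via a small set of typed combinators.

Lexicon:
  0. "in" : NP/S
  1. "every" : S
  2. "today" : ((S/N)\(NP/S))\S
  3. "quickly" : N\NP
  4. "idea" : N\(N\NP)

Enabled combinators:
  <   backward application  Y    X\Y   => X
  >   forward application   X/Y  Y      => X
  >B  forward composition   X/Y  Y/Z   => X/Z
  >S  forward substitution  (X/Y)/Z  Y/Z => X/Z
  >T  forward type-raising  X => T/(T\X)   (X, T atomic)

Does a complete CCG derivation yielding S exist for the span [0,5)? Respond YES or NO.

[0,5] S   >
  [0,3] S/N   <
    [0,1] "in" : NP/S
    [1,3] (S/N)\(NP/S)   <
      [1,2] "every" : S
      [2,3] "today" : ((S/N)\(NP/S))\S
  [3,5] N   <
    [3,4] "quickly" : N\NP
    [4,5] "idea" : N\(N\NP)

YES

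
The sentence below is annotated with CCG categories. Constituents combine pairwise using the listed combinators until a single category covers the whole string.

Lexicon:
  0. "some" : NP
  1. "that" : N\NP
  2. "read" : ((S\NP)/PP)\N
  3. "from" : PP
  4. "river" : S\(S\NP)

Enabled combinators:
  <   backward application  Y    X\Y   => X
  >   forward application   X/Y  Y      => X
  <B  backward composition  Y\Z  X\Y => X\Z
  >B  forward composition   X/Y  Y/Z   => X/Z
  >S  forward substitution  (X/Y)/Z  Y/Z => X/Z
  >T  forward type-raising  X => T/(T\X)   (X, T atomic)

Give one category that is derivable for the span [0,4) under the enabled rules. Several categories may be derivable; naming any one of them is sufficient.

S\NP

[0,5] S   <
  [0,4] S\NP   >
    [0,3] (S\NP)/PP   <
      [0,2] N   >
        [0,1] N/(N\NP)   >T
          [0,1] "some" : NP
        [1,2] "that" : N\NP
      [2,3] "read" : ((S\NP)/PP)\N
    [3,4] "from" : PP
  [4,5] "river" : S\(S\NP)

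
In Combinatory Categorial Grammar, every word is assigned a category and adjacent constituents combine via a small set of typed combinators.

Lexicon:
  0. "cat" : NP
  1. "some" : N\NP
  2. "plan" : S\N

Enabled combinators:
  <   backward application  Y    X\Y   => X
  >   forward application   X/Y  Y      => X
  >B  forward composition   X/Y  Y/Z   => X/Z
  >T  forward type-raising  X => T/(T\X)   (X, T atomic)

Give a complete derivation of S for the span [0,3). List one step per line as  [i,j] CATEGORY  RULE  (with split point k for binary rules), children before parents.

[0,3] S   <
  [0,2] N   >
    [0,1] N/(N\NP)   >T
      [0,1] "cat" : NP
    [1,2] "some" : N\NP
  [2,3] "plan" : S\N

[0,1] NP  lex  "cat"
[0,1] N/(N\NP)  >T
[1,2] N\NP  lex  "some"
[0,2] N  >  k=1
[2,3] S\N  lex  "plan"
[0,3] S  <  k=2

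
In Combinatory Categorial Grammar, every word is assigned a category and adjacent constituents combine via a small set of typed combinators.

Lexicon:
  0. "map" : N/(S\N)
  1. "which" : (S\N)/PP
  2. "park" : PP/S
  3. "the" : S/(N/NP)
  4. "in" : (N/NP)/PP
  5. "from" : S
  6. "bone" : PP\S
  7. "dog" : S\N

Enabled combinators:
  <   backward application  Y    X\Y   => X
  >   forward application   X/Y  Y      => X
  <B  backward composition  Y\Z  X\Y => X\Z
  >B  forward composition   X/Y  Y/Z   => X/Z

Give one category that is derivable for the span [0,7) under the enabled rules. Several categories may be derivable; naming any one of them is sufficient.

[0,8] S   <
  [0,7] N   >
    [0,2] N/PP   >B
      [0,1] "map" : N/(S\N)
      [1,2] "which" : (S\N)/PP
    [2,7] PP   >
      [2,3] "park" : PP/S
      [3,7] S   >
        [3,5] S/PP   >B
          [3,4] "the" : S/(N/NP)
          [4,5] "in" : (N/NP)/PP
        [5,7] PP   <
          [5,6] "from" : S
          [6,7] "bone" : PP\S
  [7,8] "dog" : S\N

N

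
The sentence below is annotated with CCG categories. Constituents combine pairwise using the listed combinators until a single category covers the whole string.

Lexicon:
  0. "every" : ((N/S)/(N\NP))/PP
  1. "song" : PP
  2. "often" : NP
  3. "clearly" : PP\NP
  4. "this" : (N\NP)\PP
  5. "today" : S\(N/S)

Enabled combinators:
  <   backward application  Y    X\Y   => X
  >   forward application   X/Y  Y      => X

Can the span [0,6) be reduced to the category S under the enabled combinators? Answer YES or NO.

YES

[0,6] S   <
  [0,5] N/S   >
    [0,2] (N/S)/(N\NP)   >
      [0,1] "every" : ((N/S)/(N\NP))/PP
      [1,2] "song" : PP
    [2,5] N\NP   <
      [2,4] PP   <
        [2,3] "often" : NP
        [3,4] "clearly" : PP\NP
      [4,5] "this" : (N\NP)\PP
  [5,6] "today" : S\(N/S)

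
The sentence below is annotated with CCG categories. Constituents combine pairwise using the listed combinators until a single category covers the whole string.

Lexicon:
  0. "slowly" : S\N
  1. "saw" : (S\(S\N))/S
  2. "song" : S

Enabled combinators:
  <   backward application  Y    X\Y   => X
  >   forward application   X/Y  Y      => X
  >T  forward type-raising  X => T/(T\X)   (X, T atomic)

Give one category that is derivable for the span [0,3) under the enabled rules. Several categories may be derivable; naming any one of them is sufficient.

[0,3] S   <
  [0,1] "slowly" : S\N
  [1,3] S\(S\N)   >
    [1,2] "saw" : (S\(S\N))/S
    [2,3] "song" : S

S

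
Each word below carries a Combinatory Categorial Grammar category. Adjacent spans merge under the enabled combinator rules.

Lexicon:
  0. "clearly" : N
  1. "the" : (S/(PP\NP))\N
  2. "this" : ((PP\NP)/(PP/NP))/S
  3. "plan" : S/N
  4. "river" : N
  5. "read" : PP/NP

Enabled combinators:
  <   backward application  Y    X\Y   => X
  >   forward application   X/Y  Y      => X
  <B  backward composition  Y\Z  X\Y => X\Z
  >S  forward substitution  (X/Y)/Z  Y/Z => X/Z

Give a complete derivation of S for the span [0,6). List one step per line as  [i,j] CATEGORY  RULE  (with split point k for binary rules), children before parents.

[0,6] S   >
  [0,2] S/(PP\NP)   <
    [0,1] "clearly" : N
    [1,2] "the" : (S/(PP\NP))\N
  [2,6] PP\NP   >
    [2,5] (PP\NP)/(PP/NP)   >
      [2,3] "this" : ((PP\NP)/(PP/NP))/S
      [3,5] S   >
        [3,4] "plan" : S/N
        [4,5] "river" : N
    [5,6] "read" : PP/NP

[0,1] N  lex  "clearly"
[1,2] (S/(PP\NP))\N  lex  "the"
[0,2] S/(PP\NP)  <  k=1
[2,3] ((PP\NP)/(PP/NP))/S  lex  "this"
[3,4] S/N  lex  "plan"
[4,5] N  lex  "river"
[3,5] S  >  k=4
[2,5] (PP\NP)/(PP/NP)  >  k=3
[5,6] PP/NP  lex  "read"
[2,6] PP\NP  >  k=5
[0,6] S  >  k=2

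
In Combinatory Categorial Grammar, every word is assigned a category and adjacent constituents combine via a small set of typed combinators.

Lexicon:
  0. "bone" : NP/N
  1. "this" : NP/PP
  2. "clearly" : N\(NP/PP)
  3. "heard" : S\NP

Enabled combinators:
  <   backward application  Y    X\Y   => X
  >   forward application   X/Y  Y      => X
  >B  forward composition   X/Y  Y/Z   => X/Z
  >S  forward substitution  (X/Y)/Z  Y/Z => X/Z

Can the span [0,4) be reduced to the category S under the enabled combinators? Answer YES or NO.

YES

[0,4] S   <
  [0,3] NP   >
    [0,1] "bone" : NP/N
    [1,3] N   <
      [1,2] "this" : NP/PP
      [2,3] "clearly" : N\(NP/PP)
  [3,4] "heard" : S\NP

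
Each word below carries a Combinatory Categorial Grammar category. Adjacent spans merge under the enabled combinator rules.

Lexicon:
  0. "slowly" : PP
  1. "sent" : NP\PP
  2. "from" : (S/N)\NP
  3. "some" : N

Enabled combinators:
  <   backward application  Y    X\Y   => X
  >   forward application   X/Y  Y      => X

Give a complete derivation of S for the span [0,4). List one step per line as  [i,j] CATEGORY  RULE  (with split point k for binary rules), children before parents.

[0,4] S   >
  [0,3] S/N   <
    [0,2] NP   <
      [0,1] "slowly" : PP
      [1,2] "sent" : NP\PP
    [2,3] "from" : (S/N)\NP
  [3,4] "some" : N

[0,1] PP  lex  "slowly"
[1,2] NP\PP  lex  "sent"
[0,2] NP  <  k=1
[2,3] (S/N)\NP  lex  "from"
[0,3] S/N  <  k=2
[3,4] N  lex  "some"
[0,4] S  >  k=3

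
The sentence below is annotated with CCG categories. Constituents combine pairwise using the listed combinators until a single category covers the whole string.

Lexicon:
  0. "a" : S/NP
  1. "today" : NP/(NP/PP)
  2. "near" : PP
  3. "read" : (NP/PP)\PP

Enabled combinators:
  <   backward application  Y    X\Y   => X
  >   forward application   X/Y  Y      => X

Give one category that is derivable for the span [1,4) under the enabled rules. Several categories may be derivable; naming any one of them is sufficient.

NP

[0,4] S   >
  [0,1] "a" : S/NP
  [1,4] NP   >
    [1,2] "today" : NP/(NP/PP)
    [2,4] NP/PP   <
      [2,3] "near" : PP
      [3,4] "read" : (NP/PP)\PP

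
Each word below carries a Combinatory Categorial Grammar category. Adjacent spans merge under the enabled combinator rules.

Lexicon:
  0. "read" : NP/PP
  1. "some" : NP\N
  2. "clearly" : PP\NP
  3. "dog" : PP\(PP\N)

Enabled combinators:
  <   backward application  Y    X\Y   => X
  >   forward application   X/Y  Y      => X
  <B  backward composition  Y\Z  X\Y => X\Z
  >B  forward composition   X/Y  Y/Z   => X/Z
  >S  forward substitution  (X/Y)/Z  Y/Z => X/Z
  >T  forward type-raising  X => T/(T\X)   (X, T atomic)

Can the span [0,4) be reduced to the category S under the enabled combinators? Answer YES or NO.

NP/PP NP\N PP\NP PP\(PP\N)
CKY chart[0,4] = {N/(N\NP), NP, NP/(NP\NP), NP/(PP\PP), PP/(PP\NP), S/(S\NP)}; S ∉ chart

NO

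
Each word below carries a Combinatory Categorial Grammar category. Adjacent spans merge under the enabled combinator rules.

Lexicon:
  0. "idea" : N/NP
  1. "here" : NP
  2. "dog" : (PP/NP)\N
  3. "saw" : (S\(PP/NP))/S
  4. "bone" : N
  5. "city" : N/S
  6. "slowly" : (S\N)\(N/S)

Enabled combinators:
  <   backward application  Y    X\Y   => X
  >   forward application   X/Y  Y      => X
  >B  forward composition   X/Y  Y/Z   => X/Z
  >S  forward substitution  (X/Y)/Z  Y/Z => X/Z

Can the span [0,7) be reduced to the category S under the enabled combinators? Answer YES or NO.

YES

[0,7] S   <
  [0,3] PP/NP   <
    [0,2] N   >
      [0,1] "idea" : N/NP
      [1,2] "here" : NP
    [2,3] "dog" : (PP/NP)\N
  [3,7] S\(PP/NP)   >
    [3,4] "saw" : (S\(PP/NP))/S
    [4,7] S   <
      [4,5] "bone" : N
      [5,7] S\N   <
        [5,6] "city" : N/S
        [6,7] "slowly" : (S\N)\(N/S)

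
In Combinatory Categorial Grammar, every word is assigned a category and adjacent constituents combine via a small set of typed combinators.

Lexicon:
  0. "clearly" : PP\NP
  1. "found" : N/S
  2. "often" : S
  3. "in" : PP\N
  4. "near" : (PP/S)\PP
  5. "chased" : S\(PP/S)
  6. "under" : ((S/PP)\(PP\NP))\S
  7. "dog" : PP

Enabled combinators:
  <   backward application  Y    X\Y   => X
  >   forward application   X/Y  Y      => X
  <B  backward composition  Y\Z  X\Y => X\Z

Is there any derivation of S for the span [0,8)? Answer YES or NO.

YES

[0,8] S   >
  [0,7] S/PP   <
    [0,1] "clearly" : PP\NP
    [1,7] (S/PP)\(PP\NP)   <
      [1,6] S   <
        [1,5] PP/S   <
          [1,4] PP   <
            [1,3] N   >
              [1,2] "found" : N/S
              [2,3] "often" : S
            [3,4] "in" : PP\N
          [4,5] "near" : (PP/S)\PP
        [5,6] "chased" : S\(PP/S)
      [6,7] "under" : ((S/PP)\(PP\NP))\S
  [7,8] "dog" : PP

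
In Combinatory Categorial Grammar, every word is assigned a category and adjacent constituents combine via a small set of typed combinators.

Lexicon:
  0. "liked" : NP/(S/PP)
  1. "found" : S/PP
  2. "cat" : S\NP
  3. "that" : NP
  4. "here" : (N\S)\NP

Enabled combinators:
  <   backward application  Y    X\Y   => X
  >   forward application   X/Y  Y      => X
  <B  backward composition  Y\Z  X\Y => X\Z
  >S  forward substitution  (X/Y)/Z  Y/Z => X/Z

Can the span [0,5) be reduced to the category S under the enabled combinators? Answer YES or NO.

NP/(S/PP) S/PP S\NP NP (N\S)\NP
CKY chart[0,5] = {N}; S ∉ chart

NO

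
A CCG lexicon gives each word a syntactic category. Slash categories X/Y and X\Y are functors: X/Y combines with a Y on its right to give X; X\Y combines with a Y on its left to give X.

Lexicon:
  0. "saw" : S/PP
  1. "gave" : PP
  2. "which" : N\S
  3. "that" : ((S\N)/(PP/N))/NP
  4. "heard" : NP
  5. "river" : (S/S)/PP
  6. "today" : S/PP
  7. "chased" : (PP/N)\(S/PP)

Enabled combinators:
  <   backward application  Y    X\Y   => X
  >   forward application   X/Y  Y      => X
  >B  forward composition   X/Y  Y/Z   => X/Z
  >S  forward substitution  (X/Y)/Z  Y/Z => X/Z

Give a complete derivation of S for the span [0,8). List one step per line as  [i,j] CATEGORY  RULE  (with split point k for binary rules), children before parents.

[0,1] S/PP  lex  "saw"
[1,2] PP  lex  "gave"
[0,2] S  >  k=1
[2,3] N\S  lex  "which"
[0,3] N  <  k=2
[3,4] ((S\N)/(PP/N))/NP  lex  "that"
[4,5] NP  lex  "heard"
[3,5] (S\N)/(PP/N)  >  k=4
[5,6] (S/S)/PP  lex  "river"
[6,7] S/PP  lex  "today"
[5,7] S/PP  >S  k=6
[7,8] (PP/N)\(S/PP)  lex  "chased"
[5,8] PP/N  <  k=7
[3,8] S\N  >  k=5
[0,8] S  <  k=3

[0,8] S   <
  [0,3] N   <
    [0,2] S   >
      [0,1] "saw" : S/PP
      [1,2] "gave" : PP
    [2,3] "which" : N\S
  [3,8] S\N   >
    [3,5] (S\N)/(PP/N)   >
      [3,4] "that" : ((S\N)/(PP/N))/NP
      [4,5] "heard" : NP
    [5,8] PP/N   <
      [5,7] S/PP   >S
        [5,6] "river" : (S/S)/PP
        [6,7] "today" : S/PP
      [7,8] "chased" : (PP/N)\(S/PP)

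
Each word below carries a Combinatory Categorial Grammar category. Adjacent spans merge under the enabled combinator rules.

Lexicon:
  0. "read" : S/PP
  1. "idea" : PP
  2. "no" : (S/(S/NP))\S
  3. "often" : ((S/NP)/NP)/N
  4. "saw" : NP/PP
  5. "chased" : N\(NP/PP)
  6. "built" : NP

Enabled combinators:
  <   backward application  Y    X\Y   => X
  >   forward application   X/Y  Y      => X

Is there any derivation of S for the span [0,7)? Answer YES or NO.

[0,7] S   >
  [0,3] S/(S/NP)   <
    [0,2] S   >
      [0,1] "read" : S/PP
      [1,2] "idea" : PP
    [2,3] "no" : (S/(S/NP))\S
  [3,7] S/NP   >
    [3,6] (S/NP)/NP   >
      [3,4] "often" : ((S/NP)/NP)/N
      [4,6] N   <
        [4,5] "saw" : NP/PP
        [5,6] "chased" : N\(NP/PP)
    [6,7] "built" : NP

YES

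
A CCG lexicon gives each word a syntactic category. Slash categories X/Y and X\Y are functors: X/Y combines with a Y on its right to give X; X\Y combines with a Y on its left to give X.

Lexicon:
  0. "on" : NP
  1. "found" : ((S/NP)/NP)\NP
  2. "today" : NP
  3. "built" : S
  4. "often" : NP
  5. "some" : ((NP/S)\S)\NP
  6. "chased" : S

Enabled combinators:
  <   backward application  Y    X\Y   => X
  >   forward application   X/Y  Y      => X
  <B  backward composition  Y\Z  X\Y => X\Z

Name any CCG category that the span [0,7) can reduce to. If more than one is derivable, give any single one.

[0,7] S   >
  [0,3] S/NP   >
    [0,2] (S/NP)/NP   <
      [0,1] "on" : NP
      [1,2] "found" : ((S/NP)/NP)\NP
    [2,3] "today" : NP
  [3,7] NP   >
    [3,6] NP/S   <
      [3,4] "built" : S
      [4,6] (NP/S)\S   <
        [4,5] "often" : NP
        [5,6] "some" : ((NP/S)\S)\NP
    [6,7] "chased" : S

S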